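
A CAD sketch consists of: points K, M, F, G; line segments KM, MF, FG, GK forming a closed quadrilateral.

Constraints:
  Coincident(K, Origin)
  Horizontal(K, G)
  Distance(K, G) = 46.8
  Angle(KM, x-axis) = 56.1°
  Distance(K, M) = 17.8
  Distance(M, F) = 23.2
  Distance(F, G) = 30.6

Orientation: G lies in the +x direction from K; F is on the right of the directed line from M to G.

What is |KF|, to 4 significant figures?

18.57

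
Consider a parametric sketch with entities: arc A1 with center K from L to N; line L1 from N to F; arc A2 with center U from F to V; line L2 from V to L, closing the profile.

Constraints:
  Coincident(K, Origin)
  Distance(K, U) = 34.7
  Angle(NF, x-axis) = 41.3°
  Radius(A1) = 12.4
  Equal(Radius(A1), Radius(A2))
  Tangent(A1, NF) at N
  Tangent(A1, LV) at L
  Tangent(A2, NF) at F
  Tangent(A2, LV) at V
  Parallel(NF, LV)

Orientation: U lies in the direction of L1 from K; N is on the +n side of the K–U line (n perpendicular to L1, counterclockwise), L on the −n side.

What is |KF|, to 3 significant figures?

36.8

The slot axis is L1's direction at 41.3°, so u = (cos 41.3°, sin 41.3°) = (0.751, 0.660) and n = (−sin 41.3°, cos 41.3°) = (-0.660, 0.751). K is at the origin and U lies 34.7 along u from K, so U = 34.7·u = (26.1, 22.9). Tangency of A1 to both parallel lines with radius 12.4 puts N and L at K ± 12.4·n: N = (-8.18, 9.32), L = (8.18, -9.32). Equal radii place F and V the same way about U: F = U + 12.4·n = (17.9, 32.2), V = U − 12.4·n = (34.3, 13.6). Then |KF| = |F − K| = 36.8.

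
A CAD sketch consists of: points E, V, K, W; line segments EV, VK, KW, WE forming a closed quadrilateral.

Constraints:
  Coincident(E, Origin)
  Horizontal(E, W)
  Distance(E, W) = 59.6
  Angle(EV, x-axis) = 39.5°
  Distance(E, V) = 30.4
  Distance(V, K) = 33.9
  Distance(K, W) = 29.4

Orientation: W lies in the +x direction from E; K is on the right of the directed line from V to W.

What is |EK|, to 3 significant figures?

35.8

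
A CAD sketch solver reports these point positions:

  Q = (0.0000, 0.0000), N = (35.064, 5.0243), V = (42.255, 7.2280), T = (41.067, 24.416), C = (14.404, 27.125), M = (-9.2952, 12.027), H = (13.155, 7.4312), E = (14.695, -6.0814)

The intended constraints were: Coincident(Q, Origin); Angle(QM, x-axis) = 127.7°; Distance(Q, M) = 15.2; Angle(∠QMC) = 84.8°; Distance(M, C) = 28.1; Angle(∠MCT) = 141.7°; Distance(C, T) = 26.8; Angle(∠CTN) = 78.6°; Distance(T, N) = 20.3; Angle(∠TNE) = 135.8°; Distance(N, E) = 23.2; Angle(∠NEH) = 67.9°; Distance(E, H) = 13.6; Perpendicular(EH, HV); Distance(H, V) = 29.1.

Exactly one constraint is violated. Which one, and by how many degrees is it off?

Perpendicular(EH, HV) — off by 6.90°.

Q = (0.00, 0.00) ✓; QM at 127.7° ✓; |QM| = 15.20 ✓; ∠QMC = 84.80° ✓; |MC| = 28.10 ✓; ∠MCT = 141.7° ✓; |CT| = 26.80 ✓; ∠CTN = 78.60° ✓; |TN| = 20.30 ✓; ∠TNE = 135.8° ✓; |NE| = 23.20 ✓; ∠NEH = 67.90° ✓; |EH| = 13.60 ✓; ∠(EH, HV) = 96.90° ✗; |HV| = 29.10 ✓.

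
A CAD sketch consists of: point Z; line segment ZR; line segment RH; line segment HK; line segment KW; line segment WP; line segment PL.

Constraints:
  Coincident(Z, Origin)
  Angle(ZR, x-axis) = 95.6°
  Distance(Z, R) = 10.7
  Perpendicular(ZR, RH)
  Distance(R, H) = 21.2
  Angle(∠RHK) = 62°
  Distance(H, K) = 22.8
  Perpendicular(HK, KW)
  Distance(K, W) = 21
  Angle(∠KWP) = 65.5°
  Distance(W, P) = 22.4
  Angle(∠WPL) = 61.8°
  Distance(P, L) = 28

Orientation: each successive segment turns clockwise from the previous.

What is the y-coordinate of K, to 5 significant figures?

-8.3620

The perpendicularity gives RH at right angles to ZR, so RH runs at 5.6000°; with |RH| = 21.2, H = (20.055, 12.718). ∠RHK = 62.0° gives HK at -112.40° from the x-axis; with |HK| = 22.8, K = (11.366, -8.3620). So K.y = -8.3620.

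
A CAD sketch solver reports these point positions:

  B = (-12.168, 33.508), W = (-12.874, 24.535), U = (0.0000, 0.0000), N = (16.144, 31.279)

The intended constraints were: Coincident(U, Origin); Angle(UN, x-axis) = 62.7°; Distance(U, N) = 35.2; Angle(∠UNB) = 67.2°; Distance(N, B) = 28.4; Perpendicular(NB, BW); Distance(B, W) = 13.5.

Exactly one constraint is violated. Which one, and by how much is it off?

Distance(B, W) = 13.5 — off by 4.50.

U = (0.00, 0.00) ✓; UN at 62.70° ✓; |UN| = 35.20 ✓; ∠UNB = 67.20° ✓; |NB| = 28.40 ✓; ∠(NB, BW) = 90.00° ✓; |BW| = 9.001 ✗.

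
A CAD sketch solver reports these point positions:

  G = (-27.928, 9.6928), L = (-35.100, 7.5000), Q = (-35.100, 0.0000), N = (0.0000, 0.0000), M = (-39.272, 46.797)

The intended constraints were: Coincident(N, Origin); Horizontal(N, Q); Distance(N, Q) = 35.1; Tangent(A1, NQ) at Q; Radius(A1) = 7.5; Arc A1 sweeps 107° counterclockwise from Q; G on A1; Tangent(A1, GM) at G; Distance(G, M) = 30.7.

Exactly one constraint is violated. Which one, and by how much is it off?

Distance(G, M) = 30.7 — off by 8.10.

N = (0.00, 0.00) ✓; N.y = 0.00, Q.y = 0.00 ✓; |NQ| = 35.10 ✓; ∠(LQ, QN) = 90.00° ✓; |LQ| = 7.500 ✓; bearing(L→G) − bearing(L→Q) = 107.0° ✓; |LG| = 7.500 ✓; ∠(LG, GM) = 90.00° ✓; |GM| = 38.80 ✗.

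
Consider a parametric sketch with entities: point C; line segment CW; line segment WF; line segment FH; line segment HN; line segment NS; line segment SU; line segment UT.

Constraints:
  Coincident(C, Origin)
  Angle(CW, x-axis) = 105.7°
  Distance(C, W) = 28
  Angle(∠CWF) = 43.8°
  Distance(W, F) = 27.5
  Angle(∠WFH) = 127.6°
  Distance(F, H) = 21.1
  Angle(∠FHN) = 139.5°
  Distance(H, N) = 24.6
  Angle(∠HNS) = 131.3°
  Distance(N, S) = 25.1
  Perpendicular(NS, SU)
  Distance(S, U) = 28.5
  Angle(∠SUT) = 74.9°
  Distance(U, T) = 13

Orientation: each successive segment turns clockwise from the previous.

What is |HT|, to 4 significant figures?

29.54

C is at the origin; CW runs at 105.7° with length 28.0, so W = (-7.577, 26.96). ∠CWF = 43.8° gives WF at -30.50° from the x-axis; with |WF| = 27.5, F = (16.12, 13.00). ∠WFH = 127.6° gives FH at -82.90° from the x-axis; with |FH| = 21.1, H = (18.73, -7.940). ∠FHN = 139.5° gives HN at -123.4° from the x-axis; with |HN| = 24.6, N = (5.184, -28.48). ∠HNS = 131.3° gives NS at -172.1° from the x-axis; with |NS| = 25.1, S = (-19.68, -31.93). NS is perpendicular to SU, so SU runs at 97.90°; with |SU| = 28.5, U = (-23.59, -3.698). ∠SUT = 74.9° gives UT at -7.200° from the x-axis; with |UT| = 13.0, T = (-10.70, -5.327). Then |HT| = |T − H| = 29.54.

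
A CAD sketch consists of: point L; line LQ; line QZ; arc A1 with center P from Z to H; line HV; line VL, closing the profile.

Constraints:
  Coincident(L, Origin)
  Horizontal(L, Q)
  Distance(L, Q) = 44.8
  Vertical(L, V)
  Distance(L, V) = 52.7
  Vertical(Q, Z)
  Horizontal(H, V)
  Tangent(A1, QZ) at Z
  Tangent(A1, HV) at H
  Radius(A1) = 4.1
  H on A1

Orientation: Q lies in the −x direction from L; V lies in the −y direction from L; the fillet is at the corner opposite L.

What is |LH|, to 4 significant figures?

66.59

L is at the origin; LQ is horizontal with |LQ| = 44.8 and Q on the −x side, so Q = (-44.80, 0.000). LV is vertical with |LV| = 52.7 and V on the −y side, so V = (0.000, -52.70). The virtual corner opposite L is at (-44.80, -52.70). Tangency of A1 to QZ means the radius PZ is perpendicular to QZ and tangency of A1 to HV means the radius PH is perpendicular to HV, with radius 4.1, so the center P sits 4.1 in from both sides at P = (-40.70, -48.60). That places the tangent points at Z = (-44.80, -48.60) on QZ and H = (-40.70, -52.70) on HV. Then |LH| = |H − L| = 66.59.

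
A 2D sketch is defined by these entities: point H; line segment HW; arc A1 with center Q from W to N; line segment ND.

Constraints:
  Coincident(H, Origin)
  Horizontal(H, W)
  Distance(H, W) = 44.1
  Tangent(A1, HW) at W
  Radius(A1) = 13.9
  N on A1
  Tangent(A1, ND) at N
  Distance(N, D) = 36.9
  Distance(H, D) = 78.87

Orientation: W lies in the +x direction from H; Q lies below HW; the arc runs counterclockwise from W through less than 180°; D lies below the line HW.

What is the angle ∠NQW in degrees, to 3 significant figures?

137°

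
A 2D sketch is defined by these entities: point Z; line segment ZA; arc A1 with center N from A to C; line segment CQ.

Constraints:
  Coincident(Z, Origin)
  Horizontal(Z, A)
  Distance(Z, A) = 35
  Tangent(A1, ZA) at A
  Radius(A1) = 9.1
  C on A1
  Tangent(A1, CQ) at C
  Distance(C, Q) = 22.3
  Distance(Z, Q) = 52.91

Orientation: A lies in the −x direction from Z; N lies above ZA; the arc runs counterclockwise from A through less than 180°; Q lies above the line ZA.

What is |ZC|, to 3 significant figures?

31.6

Z is at the origin; Z and A share the same y with |ZA| = 35.0 and A on the −x side, so A = (-35.0, 0.00). Since A1 is tangent to ZA there, NA ⟂ ZA, so N = A + (0, 9.1) = (-35.0, 9.10). Since NC ⟂ CQ (tangency), |NQ| = √(9.1² + 22.3²) = 24.1 regardless of where C sits on A1. So Q lies on both circle(Z, 52.91) and circle(N, 24.1); the above-ZA intersection is Q = (-42.0, 32.1). C is the foot of the tangent from Q: C = (-27.9, 14.8).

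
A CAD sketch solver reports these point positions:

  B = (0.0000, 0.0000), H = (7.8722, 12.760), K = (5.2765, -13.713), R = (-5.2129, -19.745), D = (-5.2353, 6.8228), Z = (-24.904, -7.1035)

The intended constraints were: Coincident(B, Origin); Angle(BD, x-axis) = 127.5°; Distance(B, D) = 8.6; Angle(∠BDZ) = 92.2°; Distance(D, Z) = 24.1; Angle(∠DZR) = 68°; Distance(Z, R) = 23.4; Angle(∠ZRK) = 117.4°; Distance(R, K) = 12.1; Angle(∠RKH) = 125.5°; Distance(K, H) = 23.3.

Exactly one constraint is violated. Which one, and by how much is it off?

Distance(K, H) = 23.3 — off by 3.30.

B = (0.00, 0.00) ✓; BD at 127.5° ✓; |BD| = 8.600 ✓; ∠BDZ = 92.20° ✓; |DZ| = 24.10 ✓; ∠DZR = 68.00° ✓; |ZR| = 23.40 ✓; ∠ZRK = 117.4° ✓; |RK| = 12.10 ✓; ∠RKH = 125.5° ✓; |KH| = 26.60 ✗.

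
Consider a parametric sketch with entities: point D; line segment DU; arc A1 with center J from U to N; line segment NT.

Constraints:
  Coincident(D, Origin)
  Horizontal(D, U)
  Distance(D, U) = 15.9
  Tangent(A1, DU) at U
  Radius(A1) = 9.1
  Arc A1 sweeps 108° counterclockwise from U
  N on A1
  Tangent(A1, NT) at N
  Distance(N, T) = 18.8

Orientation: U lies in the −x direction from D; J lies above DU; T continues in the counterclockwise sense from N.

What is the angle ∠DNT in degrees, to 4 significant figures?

166.7°

D is at the origin; DU is horizontal with |DU| = 15.9 and U on the −x side, so U = (-15.90, 0.000). The tangent condition forces JU to be normal to DU, so J = U + (0, 9.1) = (-15.90, 9.100). On A1, U sits at bearing -90° from J; a 108° counterclockwise sweep puts N at bearing 18°, so N = J + 9.1·(cos 18°, sin 18°) = (-7.245, 11.91). A1 meets NT tangentially, so JN is at right angles to NT, so NT runs along (−sin 18°, cos 18°); with |NT| = 18.8, T = (-13.05, 29.79). Then cos ∠DNT = ND·NT / (|ND||NT|), giving 166.7°.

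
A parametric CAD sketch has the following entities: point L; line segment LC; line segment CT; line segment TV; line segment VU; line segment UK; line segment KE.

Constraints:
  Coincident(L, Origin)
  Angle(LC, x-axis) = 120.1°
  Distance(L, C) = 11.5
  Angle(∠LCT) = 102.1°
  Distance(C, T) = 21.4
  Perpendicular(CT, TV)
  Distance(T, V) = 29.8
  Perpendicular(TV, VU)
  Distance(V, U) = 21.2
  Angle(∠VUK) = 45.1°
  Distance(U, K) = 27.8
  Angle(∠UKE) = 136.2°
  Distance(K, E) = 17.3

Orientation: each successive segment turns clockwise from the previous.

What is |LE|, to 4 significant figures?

39.56

L is at the origin; LC runs at 120.1° with length 11.5, so C = (-5.767, 9.949). ∠LCT = 102.1° gives CT at 42.20° from the x-axis; with |CT| = 21.4, T = (10.09, 24.32). CT ⟂ TV, so TV runs at -47.80°; with |TV| = 29.8, V = (30.10, 2.248). TV is perpendicular to VU, so VU runs at -137.8°; with |VU| = 21.2, U = (14.40, -11.99). ∠VUK = 45.1° gives UK at 87.30° from the x-axis; with |UK| = 27.8, K = (15.71, 15.78). ∠UKE = 136.2° gives KE at 43.50° from the x-axis; with |KE| = 17.3, E = (28.26, 27.69). Then |LE| = |E − L| = 39.56.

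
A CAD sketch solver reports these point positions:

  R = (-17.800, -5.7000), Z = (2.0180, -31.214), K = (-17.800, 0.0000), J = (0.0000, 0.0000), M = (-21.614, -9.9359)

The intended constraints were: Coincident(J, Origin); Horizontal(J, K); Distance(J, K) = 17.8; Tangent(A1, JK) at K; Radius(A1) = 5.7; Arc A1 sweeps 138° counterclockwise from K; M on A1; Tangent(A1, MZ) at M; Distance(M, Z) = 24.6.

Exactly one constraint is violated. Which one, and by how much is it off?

Distance(M, Z) = 24.6 — off by 7.20.

J = (0.00, 0.00) ✓; J.y = 0.00, K.y = 0.00 ✓; |JK| = 17.80 ✓; ∠(RK, KJ) = 90.00° ✓; |RK| = 5.700 ✓; bearing(R→M) − bearing(R→K) = 138.0° ✓; |RM| = 5.700 ✓; ∠(RM, MZ) = 90.00° ✓; |MZ| = 31.80 ✗.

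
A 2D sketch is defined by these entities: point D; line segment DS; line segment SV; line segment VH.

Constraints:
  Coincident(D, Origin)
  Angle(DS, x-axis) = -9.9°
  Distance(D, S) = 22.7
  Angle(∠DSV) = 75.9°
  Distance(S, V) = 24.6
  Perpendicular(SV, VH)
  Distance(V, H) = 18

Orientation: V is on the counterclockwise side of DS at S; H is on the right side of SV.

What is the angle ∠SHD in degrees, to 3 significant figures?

28.3°

∠DSV = 75.9°, so SV runs at -9.9° + (180° − 75.9°) = 94.2° from the x-axis; with |SV| = 24.6, V = S + 24.6·(cos 94.2°, sin 94.2°) = (20.6, 20.6). SV is perpendicular to VH; with |VH| = 18.0 on the right of SV, H = V + 18.0·(0.997, 0.0732) = (38.5, 21.9). Then cos ∠SHD = HS·HD / (|HS||HD|), giving 28.3°.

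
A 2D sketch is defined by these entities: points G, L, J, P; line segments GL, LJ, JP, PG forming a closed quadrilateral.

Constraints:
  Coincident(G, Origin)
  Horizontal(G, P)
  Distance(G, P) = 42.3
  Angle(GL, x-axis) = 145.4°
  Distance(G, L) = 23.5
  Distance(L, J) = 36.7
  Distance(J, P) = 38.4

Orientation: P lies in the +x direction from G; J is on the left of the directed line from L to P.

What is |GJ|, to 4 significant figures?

30.62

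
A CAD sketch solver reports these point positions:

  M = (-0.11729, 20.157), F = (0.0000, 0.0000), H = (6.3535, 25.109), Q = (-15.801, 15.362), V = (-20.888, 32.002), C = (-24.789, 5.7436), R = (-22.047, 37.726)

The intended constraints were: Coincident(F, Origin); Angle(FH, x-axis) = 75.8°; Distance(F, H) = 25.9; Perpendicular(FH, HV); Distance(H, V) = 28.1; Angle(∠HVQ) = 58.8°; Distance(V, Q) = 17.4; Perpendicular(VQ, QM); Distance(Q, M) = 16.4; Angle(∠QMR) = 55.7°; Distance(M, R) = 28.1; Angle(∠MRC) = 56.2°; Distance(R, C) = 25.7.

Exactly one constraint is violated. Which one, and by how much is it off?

Distance(R, C) = 25.7 — off by 6.40.

F = (0.00, 0.00) ✓; FH at 75.80° ✓; |FH| = 25.90 ✓; ∠(FH, HV) = 90.00° ✓; |HV| = 28.10 ✓; ∠HVQ = 58.80° ✓; |VQ| = 17.40 ✓; ∠(VQ, QM) = 90.00° ✓; |QM| = 16.40 ✓; ∠QMR = 55.70° ✓; |MR| = 28.10 ✓; ∠MRC = 56.20° ✓; |RC| = 32.10 ✗.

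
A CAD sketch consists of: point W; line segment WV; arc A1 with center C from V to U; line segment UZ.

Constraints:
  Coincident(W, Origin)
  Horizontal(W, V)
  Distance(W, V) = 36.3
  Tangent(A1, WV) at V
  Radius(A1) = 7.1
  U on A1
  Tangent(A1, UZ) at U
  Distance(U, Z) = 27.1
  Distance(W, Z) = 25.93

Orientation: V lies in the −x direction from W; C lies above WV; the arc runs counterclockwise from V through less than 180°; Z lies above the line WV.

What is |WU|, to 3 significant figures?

31.1

Checks: |CU| = 7.100 ✓; ∠(CU, UZ) = 90.00° ✓; |UZ| = 27.10 ✓; |WZ| = 25.93 ✓.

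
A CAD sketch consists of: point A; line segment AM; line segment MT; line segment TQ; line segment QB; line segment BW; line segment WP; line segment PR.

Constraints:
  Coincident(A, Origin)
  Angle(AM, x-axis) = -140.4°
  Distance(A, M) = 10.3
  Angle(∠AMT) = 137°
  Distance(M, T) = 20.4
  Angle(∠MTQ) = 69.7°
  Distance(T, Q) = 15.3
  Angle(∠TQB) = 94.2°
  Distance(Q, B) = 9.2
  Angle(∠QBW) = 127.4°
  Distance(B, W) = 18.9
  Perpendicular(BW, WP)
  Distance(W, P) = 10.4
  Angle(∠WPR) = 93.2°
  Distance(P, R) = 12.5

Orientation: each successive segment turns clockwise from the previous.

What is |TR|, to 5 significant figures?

6.3940

A is at the origin; AM runs at -140.4° with length 10.3, so M = (-7.9363, -6.5655). ∠AMT = 137.0° gives MT at 176.60° from the x-axis; with |MT| = 20.4, T = (-28.300, -5.3556). ∠MTQ = 69.7° gives TQ at 66.300° from the x-axis; with |TQ| = 15.3, Q = (-22.151, 8.6540). ∠TQB = 94.2° gives QB at -19.500° from the x-axis; with |QB| = 9.2, B = (-13.478, 5.5830). ∠QBW = 127.4° gives BW at -72.100° from the x-axis; with |BW| = 18.9, W = (-7.6692, -12.402). BW is perpendicular to WP, so WP runs at -162.10°; with |WP| = 10.4, P = (-17.566, -15.599). ∠WPR = 93.2° gives PR at 111.10° from the x-axis; with |PR| = 12.5, R = (-22.066, -3.9367). Then |TR| = |R − T| = 6.3940.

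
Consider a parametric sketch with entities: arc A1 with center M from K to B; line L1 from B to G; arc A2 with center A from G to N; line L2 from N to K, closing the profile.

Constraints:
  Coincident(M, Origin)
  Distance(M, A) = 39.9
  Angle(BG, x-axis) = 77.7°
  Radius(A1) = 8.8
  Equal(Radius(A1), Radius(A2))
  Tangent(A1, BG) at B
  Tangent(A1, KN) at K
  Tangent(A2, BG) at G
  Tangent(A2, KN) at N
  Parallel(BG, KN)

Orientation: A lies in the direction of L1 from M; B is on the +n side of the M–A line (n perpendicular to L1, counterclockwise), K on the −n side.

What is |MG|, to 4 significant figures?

40.86

The slot axis is L1's direction at 77.7°, so u = (cos 77.7°, sin 77.7°) = (0.2130, 0.9770) and n = (−sin 77.7°, cos 77.7°) = (-0.9770, 0.2130). M is at the origin and A lies 39.9 along u from M, so A = 39.9·u = (8.500, 38.98). Tangency of A1 to both parallel lines with radius 8.8 puts B and K at M ± 8.8·n: B = (-8.598, 1.875), K = (8.598, -1.875). Equal radii place G and N the same way about A: G = A + 8.8·n = (-0.09809, 40.86), N = A − 8.8·n = (17.10, 37.11). Then |MG| = |G − M| = 40.86.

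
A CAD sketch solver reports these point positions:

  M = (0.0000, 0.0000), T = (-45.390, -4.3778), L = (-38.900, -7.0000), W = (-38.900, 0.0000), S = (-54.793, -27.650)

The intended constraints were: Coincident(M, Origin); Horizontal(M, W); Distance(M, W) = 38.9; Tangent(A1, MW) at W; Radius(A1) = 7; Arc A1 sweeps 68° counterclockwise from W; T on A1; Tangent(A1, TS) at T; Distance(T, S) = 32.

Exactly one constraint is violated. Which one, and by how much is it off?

Distance(T, S) = 32 — off by 6.90.

M = (0.00, 0.00) ✓; M.y = 0.00, W.y = 0.00 ✓; |MW| = 38.90 ✓; ∠(LW, WM) = 90.00° ✓; |LW| = 7.000 ✓; bearing(L→T) − bearing(L→W) = 68.00° ✓; |LT| = 7.000 ✓; ∠(LT, TS) = 90.00° ✓; |TS| = 25.10 ✗.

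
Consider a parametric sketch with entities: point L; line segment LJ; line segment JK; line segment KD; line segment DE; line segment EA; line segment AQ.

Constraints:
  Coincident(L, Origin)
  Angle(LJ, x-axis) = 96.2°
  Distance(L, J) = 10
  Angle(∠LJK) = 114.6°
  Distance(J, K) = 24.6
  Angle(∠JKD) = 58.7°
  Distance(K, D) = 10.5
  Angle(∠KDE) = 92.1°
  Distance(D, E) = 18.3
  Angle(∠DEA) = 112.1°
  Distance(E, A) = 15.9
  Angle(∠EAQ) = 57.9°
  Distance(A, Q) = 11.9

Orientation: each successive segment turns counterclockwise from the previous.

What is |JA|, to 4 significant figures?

16.55

L is at the origin; LJ runs at 96.2° with length 10.0, so J = (-1.080, 9.942). ∠LJK = 114.6° gives JK at 161.6° from the x-axis; with |JK| = 24.6, K = (-24.42, 17.71). ∠JKD = 58.7° gives KD at -77.10° from the x-axis; with |KD| = 10.5, D = (-22.08, 7.471). ∠KDE = 92.1° gives DE at 10.80° from the x-axis; with |DE| = 18.3, E = (-4.102, 10.90). ∠DEA = 112.1° gives EA at 78.70° from the x-axis; with |EA| = 15.9, A = (-0.9868, 26.49). Then |JA| = |A − J| = 16.55.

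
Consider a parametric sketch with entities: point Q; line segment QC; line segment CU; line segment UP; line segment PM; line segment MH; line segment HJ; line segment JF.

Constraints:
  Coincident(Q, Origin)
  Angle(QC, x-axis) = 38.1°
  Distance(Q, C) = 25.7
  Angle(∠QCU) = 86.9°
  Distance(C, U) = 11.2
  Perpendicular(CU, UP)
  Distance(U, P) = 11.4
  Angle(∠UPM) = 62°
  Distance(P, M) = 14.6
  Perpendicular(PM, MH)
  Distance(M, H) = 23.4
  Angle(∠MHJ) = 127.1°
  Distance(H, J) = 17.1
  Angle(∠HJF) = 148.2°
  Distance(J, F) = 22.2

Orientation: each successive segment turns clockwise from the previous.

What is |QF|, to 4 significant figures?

57.79

Q is at the origin; QC runs at 38.1° with length 25.7, so C = (20.22, 15.86). ∠QCU = 86.9° gives CU at -55.00° from the x-axis; with |CU| = 11.2, U = (26.65, 6.683). The perpendicularity gives UP at right angles to CU, so UP runs at -145.0°; with |UP| = 11.4, P = (17.31, 0.1445). ∠UPM = 62.0° gives PM at 97.00° from the x-axis; with |PM| = 14.6, M = (15.53, 14.64). PM ⟂ MH, so MH runs at 7.000°; with |MH| = 23.4, H = (38.76, 17.49). ∠MHJ = 127.1° gives HJ at -45.90° from the x-axis; with |HJ| = 17.1, J = (50.66, 5.208). ∠HJF = 148.2° gives JF at -77.70° from the x-axis; with |JF| = 22.2, F = (55.39, -16.48). Then |QF| = |F − Q| = 57.79.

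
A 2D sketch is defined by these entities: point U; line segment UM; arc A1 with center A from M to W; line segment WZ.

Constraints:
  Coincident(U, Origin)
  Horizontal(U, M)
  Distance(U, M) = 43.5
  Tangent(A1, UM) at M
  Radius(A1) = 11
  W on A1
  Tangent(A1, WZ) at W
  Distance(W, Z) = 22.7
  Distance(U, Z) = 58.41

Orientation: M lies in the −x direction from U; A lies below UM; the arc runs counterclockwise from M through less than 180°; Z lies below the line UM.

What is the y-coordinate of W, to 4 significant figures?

-14.83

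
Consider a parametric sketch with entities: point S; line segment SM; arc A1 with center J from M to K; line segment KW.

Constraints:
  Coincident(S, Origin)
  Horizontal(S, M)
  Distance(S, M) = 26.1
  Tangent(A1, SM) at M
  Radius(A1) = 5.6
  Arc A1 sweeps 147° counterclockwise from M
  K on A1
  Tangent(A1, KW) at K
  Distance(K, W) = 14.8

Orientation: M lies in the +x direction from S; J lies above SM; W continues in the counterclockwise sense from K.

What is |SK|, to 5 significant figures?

30.915

A1 meets SM tangentially, so JM is at right angles to SM, so J = M + (0, 5.6) = (26.100, 5.6000). On A1, M sits at bearing -90° from J; a 147° counterclockwise sweep puts K at bearing 57°, so K = J + 5.6·(cos 57°, sin 57°) = (29.150, 10.297). Then |SK| = |K − S| = 30.915.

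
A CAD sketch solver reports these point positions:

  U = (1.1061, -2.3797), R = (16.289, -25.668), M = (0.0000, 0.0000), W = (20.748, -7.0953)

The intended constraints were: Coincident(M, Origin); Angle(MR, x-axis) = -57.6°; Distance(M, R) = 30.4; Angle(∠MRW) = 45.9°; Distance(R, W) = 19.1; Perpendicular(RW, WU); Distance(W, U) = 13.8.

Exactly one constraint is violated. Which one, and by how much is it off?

Distance(W, U) = 13.8 — off by 6.40.

M = (0.00, 0.00) ✓; MR at -57.60° ✓; |MR| = 30.40 ✓; ∠MRW = 45.90° ✓; |RW| = 19.10 ✓; ∠(RW, WU) = 90.00° ✓; |WU| = 20.20 ✗.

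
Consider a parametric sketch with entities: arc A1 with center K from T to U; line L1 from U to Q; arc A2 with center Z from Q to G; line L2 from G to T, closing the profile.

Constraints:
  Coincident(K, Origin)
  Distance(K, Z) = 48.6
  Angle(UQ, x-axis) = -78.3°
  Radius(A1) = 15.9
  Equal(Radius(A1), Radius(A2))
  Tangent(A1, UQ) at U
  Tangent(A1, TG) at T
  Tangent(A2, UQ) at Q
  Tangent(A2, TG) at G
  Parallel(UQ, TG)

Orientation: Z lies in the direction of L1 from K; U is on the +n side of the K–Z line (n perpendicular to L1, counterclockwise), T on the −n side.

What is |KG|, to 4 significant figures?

51.13

Tangency of A1 to both parallel lines with radius 15.9 puts U and T at K ± 15.9·n: U = (15.57, 3.224), T = (-15.57, -3.224). Equal radii place Q and G the same way about Z: Q = Z + 15.9·n = (25.43, -44.37), G = Z − 15.9·n = (-5.714, -50.81). Then |KG| = |G − K| = 51.13.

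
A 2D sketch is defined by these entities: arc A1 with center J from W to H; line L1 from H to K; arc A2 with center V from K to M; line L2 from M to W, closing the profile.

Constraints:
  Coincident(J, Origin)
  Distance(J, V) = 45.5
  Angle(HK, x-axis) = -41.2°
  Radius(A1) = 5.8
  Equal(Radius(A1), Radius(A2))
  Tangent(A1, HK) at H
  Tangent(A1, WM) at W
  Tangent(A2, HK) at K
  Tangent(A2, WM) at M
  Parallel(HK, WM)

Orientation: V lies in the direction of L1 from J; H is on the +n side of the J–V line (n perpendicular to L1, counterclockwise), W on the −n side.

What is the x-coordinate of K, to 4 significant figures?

38.06

The slot axis is L1's direction at -41.2°, so u = (cos -41.2°, sin -41.2°) = (0.7524, -0.6587) and n = (−sin -41.2°, cos -41.2°) = (0.6587, 0.7524). J is at the origin and V lies 45.5 along u from J, so V = 45.5·u = (34.23, -29.97). Tangency of A1 to both parallel lines with radius 5.8 puts H and W at J ± 5.8·n: H = (3.820, 4.364), W = (-3.820, -4.364). Equal radii place K and M the same way about V: K = V + 5.8·n = (38.06, -25.61), M = V − 5.8·n = (30.41, -34.33). So K.x = 38.06.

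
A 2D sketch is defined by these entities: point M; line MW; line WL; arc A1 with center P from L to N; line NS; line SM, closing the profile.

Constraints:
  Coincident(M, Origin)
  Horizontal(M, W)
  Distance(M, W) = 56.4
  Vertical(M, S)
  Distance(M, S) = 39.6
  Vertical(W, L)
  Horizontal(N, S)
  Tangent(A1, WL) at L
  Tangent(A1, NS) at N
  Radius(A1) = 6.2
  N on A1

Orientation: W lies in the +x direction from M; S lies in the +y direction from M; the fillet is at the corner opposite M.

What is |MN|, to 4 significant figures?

63.94

M is at the origin; MW is horizontal with |MW| = 56.4 and W on the +x side, so W = (56.40, 0.000). MS is vertical with |MS| = 39.6 and S on the +y side, so S = (0.000, 39.60). The virtual corner opposite M is at (56.40, 39.60). The tangent condition forces PL to be normal to WL and tangency of A1 to NS means the radius PN is perpendicular to NS, with radius 6.2, so the center P sits 6.2 in from both sides at P = (50.20, 33.40). That places the tangent points at L = (56.40, 33.40) on WL and N = (50.20, 39.60) on NS. Then |MN| = |N − M| = 63.94.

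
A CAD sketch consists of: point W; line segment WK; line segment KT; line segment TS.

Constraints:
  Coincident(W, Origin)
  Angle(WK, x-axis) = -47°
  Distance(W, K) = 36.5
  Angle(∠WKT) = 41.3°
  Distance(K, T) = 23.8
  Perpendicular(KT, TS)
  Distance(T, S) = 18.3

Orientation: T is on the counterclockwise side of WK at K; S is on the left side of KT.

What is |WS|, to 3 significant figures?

6.83

W is at the origin; WK runs at -47.0° with length 36.5, so K = 36.5·(cos -47.0°, sin -47.0°) = (24.9, -26.7). ∠WKT = 41.3°, so KT runs at -47.0° + (180° − 41.3°) = 91.7° from the x-axis; with |KT| = 23.8, T = K + 23.8·(cos 91.7°, sin 91.7°) = (24.2, -2.90). KT is perpendicular to TS; with |TS| = 18.3 on the left of KT, S = T + 18.3·(-1.00, -0.0297) = (5.89, -3.45). Then |WS| = |S − W| = 6.83.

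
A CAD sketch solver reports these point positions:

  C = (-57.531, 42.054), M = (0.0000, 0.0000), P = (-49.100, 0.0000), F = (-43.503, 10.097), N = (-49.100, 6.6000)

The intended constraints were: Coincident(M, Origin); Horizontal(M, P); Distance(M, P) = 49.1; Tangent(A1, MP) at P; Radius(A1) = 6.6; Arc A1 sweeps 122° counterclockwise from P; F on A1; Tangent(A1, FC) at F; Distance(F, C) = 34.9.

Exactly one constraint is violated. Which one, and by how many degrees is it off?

Tangent(A1, FC) at F — off by 8.30°.

M = (0.00, 0.00) ✓; M.y = 0.00, P.y = 0.00 ✓; |MP| = 49.10 ✓; ∠(NP, PM) = 90.00° ✓; |NP| = 6.600 ✓; bearing(N→F) − bearing(N→P) = 122.0° ✓; |NF| = 6.600 ✓; ∠(NF, FC) = 98.30° ✗; |FC| = 34.90 ✓.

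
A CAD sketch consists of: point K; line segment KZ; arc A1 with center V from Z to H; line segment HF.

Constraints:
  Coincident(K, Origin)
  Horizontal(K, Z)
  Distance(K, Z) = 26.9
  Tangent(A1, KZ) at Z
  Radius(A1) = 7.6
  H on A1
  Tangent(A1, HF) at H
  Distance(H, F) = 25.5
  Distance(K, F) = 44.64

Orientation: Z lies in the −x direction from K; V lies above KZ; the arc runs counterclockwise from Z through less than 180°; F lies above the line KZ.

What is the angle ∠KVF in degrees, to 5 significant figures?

109.78°

K is at the origin; K and Z share the same y with |KZ| = 26.9 and Z on the −x side, so Z = (-26.900, 0.0000). Since A1 is tangent to KZ there, VZ ⟂ KZ, so V = Z + (0, 7.6) = (-26.900, 7.6000). Since VH ⟂ HF (tangency), |VF| = √(7.6² + 25.5²) = 26.608 regardless of where H sits on A1. So F lies on both circle(K, 44.64) and circle(V, 26.608); the above-KZ intersection is F = (-28.757, 34.144). H is the foot of the tangent from F: H = (-19.786, 10.274).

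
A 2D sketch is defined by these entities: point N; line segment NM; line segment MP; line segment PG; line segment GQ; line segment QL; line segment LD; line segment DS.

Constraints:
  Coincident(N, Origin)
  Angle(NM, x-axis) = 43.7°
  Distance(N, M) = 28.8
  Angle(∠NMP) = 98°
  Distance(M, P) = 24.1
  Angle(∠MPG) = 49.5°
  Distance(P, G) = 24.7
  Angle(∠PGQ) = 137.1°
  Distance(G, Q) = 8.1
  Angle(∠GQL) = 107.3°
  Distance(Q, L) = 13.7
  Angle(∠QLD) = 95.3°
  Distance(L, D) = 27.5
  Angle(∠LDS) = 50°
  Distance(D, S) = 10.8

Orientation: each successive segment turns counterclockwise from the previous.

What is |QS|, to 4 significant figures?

22.47

∠QLD = 95.3° gives LD at 96.50° from the x-axis; with |LD| = 27.5, D = (15.10, 38.53). ∠LDS = 50.0° gives DS at -133.5° from the x-axis; with |DS| = 10.8, S = (7.669, 30.69). Then |QS| = |S − Q| = 22.47.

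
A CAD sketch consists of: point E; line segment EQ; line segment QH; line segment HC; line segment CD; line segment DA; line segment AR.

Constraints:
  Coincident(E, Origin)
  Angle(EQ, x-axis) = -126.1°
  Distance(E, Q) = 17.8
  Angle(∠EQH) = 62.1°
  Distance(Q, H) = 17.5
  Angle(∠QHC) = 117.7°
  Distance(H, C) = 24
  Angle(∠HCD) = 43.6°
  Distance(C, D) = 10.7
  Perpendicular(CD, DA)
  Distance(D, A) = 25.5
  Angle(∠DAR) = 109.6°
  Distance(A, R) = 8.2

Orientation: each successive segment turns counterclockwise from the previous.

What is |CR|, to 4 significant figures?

28.41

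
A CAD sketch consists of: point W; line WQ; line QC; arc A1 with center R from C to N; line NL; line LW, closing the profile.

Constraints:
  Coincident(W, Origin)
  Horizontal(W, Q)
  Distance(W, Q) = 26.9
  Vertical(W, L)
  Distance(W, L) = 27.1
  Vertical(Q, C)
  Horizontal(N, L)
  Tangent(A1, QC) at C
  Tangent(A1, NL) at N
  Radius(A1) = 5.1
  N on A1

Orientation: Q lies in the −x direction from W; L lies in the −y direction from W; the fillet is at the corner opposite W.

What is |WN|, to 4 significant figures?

34.78

W is at the origin; WQ is horizontal with |WQ| = 26.9 and Q on the −x side, so Q = (-26.90, 0.000). WL is vertical with |WL| = 27.1 and L on the −y side, so L = (0.000, -27.10). The virtual corner opposite W is at (-26.90, -27.10). Tangency of A1 to QC means the radius RC is perpendicular to QC and tangency of A1 to NL means the radius RN is perpendicular to NL, with radius 5.1, so the center R sits 5.1 in from both sides at R = (-21.80, -22.00). That places the tangent points at C = (-26.90, -22.00) on QC and N = (-21.80, -27.10) on NL. Then |WN| = |N − W| = 34.78.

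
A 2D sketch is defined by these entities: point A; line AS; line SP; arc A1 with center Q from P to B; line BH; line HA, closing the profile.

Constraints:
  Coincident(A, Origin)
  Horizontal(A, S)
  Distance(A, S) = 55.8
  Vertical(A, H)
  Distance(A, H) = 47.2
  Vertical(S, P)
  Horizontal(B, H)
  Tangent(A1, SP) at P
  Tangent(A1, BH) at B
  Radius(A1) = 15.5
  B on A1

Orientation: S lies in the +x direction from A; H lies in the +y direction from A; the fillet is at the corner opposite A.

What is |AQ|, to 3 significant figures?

51.3

A is at the origin; A and S share the same y with |AS| = 55.8 and S on the +x side, so S = (55.8, 0.00). AH is vertical with |AH| = 47.2 and H on the +y side, so H = (0.00, 47.2). The virtual corner opposite A is at (55.8, 47.2). A1 meets SP tangentially, so QP is at right angles to SP and A1 meets BH tangentially, so QB is at right angles to BH, with radius 15.5, so the center Q sits 15.5 in from both sides at Q = (40.3, 31.7). Then |AQ| = |Q − A| = 51.3.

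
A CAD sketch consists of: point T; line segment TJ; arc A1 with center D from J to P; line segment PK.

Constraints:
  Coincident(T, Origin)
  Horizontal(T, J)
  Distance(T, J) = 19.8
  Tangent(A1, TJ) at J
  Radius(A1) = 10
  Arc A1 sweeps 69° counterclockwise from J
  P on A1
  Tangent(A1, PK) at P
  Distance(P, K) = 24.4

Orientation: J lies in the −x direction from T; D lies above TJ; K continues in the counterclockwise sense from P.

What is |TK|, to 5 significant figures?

29.246

T is at the origin; TJ is horizontal with |TJ| = 19.8 and J on the −x side, so J = (-19.800, 0.0000). The tangent condition forces DJ to be normal to TJ, so D = J + (0, 10) = (-19.800, 10.000). On A1, J sits at bearing -90° from D; a 69° counterclockwise sweep puts P at bearing -21°, so P = D + 10.0·(cos -21°, sin -21°) = (-10.464, 6.4163). The tangent condition forces DP to be normal to PK, so PK runs along (−sin -21°, cos -21°); with |PK| = 24.4, K = (-1.7200, 29.196). Then |TK| = |K − T| = 29.246.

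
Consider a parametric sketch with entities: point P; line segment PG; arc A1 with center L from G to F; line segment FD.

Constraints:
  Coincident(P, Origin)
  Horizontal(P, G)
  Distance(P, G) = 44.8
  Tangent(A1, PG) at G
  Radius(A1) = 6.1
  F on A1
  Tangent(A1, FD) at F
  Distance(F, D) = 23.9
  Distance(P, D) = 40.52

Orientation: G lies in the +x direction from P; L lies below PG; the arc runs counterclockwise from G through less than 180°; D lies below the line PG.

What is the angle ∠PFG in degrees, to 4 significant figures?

139.4°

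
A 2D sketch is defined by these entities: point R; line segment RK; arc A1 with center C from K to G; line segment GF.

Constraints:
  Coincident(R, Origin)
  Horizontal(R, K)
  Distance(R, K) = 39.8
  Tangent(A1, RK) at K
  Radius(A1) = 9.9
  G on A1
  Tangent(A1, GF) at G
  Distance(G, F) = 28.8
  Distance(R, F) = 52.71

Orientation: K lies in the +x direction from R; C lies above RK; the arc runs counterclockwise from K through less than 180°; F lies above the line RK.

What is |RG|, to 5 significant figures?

50.637

Checks: |CG| = 9.900 ✓; ∠(CG, GF) = 90.00° ✓; |GF| = 28.80 ✓; |RF| = 52.71 ✓.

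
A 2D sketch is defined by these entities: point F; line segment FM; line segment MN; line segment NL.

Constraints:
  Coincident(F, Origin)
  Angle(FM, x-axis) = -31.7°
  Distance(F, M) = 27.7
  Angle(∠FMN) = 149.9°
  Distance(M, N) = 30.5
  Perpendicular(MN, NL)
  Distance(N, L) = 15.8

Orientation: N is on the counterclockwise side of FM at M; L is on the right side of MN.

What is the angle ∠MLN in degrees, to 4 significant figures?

62.61°

F is at the origin; FM runs at -31.7° with length 27.7, so M = 27.7·(cos -31.7°, sin -31.7°) = (23.57, -14.56). ∠FMN = 149.9°, so MN runs at -31.7° + (180° − 149.9°) = -1.600° from the x-axis; with |MN| = 30.5, N = M + 30.5·(cos -1.600°, sin -1.600°) = (54.06, -15.41). MN ⟂ NL; with |NL| = 15.8 on the right of MN, L = N + 15.8·(-0.02792, -0.9996) = (53.61, -31.20). Then cos ∠MLN = LM·LN / (|LM||LN|), giving 62.61°.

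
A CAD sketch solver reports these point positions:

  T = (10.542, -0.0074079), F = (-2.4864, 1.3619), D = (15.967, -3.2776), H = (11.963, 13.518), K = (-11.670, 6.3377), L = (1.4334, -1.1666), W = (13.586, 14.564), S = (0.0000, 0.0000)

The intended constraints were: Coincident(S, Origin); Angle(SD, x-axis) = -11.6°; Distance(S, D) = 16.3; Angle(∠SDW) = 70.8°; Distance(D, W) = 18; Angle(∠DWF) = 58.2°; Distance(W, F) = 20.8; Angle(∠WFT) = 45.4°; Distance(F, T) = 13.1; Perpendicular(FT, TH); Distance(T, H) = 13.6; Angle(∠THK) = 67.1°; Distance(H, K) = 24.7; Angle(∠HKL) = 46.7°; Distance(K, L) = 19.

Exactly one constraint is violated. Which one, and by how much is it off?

Distance(K, L) = 19 — off by 3.90.

S = (0.00, 0.00) ✓; SD at -11.60° ✓; |SD| = 16.30 ✓; ∠SDW = 70.80° ✓; |DW| = 18.00 ✓; ∠DWF = 58.20° ✓; |WF| = 20.80 ✓; ∠WFT = 45.40° ✓; |FT| = 13.10 ✓; ∠(FT, TH) = 90.00° ✓; |TH| = 13.60 ✓; ∠THK = 67.10° ✓; |HK| = 24.70 ✓; ∠HKL = 46.70° ✓; |KL| = 15.10 ✗.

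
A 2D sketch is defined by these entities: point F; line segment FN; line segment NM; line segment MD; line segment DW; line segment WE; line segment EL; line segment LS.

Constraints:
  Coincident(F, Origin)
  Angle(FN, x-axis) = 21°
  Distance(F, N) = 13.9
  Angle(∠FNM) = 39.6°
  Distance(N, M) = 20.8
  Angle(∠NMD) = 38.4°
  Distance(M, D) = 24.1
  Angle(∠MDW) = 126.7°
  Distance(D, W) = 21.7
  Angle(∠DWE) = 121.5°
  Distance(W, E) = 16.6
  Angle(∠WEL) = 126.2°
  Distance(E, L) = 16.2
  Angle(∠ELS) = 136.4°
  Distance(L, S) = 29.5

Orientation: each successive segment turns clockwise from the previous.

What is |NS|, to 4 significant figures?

28.48

F is at the origin; FN runs at 21.0° with length 13.9, so N = (12.98, 4.981). ∠FNM = 39.6° gives NM at -119.4° from the x-axis; with |NM| = 20.8, M = (2.766, -13.14). ∠NMD = 38.4° gives MD at 99.00° from the x-axis; with |MD| = 24.1, D = (-1.004, 10.66). ∠MDW = 126.7° gives DW at 45.70° from the x-axis; with |DW| = 21.7, W = (14.15, 26.19). ∠DWE = 121.5° gives WE at -12.80° from the x-axis; with |WE| = 16.6, E = (30.34, 22.52). ∠WEL = 126.2° gives EL at -66.60° from the x-axis; with |EL| = 16.2, L = (36.77, 7.649). ∠ELS = 136.4° gives LS at -110.2° from the x-axis; with |LS| = 29.5, S = (26.59, -20.04). Then |NS| = |S − N| = 28.48.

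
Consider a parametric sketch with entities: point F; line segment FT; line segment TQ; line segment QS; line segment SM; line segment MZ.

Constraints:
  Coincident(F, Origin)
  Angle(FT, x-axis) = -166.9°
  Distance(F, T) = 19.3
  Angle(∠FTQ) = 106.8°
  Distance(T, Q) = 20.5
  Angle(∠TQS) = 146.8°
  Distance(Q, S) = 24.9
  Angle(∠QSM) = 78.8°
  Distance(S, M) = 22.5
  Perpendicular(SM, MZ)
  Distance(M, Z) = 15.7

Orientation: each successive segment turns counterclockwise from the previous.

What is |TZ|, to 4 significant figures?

23.61

F is at the origin; FT runs at -166.9° with length 19.3, so T = (-18.80, -4.374). ∠FTQ = 106.8° gives TQ at -93.70° from the x-axis; with |TQ| = 20.5, Q = (-20.12, -24.83). ∠TQS = 146.8° gives QS at -60.50° from the x-axis; with |QS| = 24.9, S = (-7.859, -46.50). ∠QSM = 78.8° gives SM at 40.70° from the x-axis; with |SM| = 22.5, M = (9.199, -31.83). SM ⟂ MZ, so MZ runs at 130.7°; with |MZ| = 15.7, Z = (-1.039, -19.93). Then |TZ| = |Z − T| = 23.61.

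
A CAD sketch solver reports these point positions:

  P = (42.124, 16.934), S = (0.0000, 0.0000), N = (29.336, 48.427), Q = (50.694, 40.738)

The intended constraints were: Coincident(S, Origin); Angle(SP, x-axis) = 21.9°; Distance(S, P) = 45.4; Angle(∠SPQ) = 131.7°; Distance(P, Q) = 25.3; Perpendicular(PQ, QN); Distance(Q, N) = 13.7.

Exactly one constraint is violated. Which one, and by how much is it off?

Distance(Q, N) = 13.7 — off by 9.00.

S = (0.00, 0.00) ✓; SP at 21.90° ✓; |SP| = 45.40 ✓; ∠SPQ = 131.7° ✓; |PQ| = 25.30 ✓; ∠(PQ, QN) = 90.00° ✓; |QN| = 22.70 ✗.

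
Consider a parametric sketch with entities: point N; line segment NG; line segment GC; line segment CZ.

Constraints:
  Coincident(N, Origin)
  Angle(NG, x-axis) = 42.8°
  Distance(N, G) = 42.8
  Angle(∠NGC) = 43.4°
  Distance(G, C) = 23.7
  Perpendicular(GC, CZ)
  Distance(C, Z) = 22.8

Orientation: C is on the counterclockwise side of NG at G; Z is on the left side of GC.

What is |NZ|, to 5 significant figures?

9.9186

N is at the origin; NG runs at 42.8° with length 42.8, so G = 42.8·(cos 42.8°, sin 42.8°) = (31.404, 29.080). ∠NGC = 43.4°, so GC runs at 42.8° + (180° − 43.4°) = 179.40° from the x-axis; with |GC| = 23.7, C = G + 23.7·(cos 179.40°, sin 179.40°) = (7.7049, 29.328). GC is perpendicular to CZ; with |CZ| = 22.8 on the left of GC, Z = C + 22.8·(-0.010472, -0.99995) = (7.4662, 6.5295). Then |NZ| = |Z − N| = 9.9186.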